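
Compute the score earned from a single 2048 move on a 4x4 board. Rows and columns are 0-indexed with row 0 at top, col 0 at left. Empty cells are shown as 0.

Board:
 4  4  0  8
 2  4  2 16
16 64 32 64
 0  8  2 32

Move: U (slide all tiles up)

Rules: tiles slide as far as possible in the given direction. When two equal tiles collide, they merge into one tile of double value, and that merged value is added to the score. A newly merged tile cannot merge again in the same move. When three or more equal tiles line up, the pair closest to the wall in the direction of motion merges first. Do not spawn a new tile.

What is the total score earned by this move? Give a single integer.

Answer: 8

Derivation:
Slide up:
col 0: [4, 2, 16, 0] -> [4, 2, 16, 0]  score +0 (running 0)
col 1: [4, 4, 64, 8] -> [8, 64, 8, 0]  score +8 (running 8)
col 2: [0, 2, 32, 2] -> [2, 32, 2, 0]  score +0 (running 8)
col 3: [8, 16, 64, 32] -> [8, 16, 64, 32]  score +0 (running 8)
Board after move:
 4  8  2  8
 2 64 32 16
16  8  2 64
 0  0  0 32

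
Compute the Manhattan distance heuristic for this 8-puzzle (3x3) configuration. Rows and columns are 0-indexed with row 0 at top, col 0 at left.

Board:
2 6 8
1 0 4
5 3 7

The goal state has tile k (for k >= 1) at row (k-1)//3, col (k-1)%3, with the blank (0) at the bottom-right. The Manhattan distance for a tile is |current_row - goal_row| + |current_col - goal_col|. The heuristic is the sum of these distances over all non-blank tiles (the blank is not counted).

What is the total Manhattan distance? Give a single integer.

Answer: 16

Derivation:
Tile 2: (0,0)->(0,1) = 1
Tile 6: (0,1)->(1,2) = 2
Tile 8: (0,2)->(2,1) = 3
Tile 1: (1,0)->(0,0) = 1
Tile 4: (1,2)->(1,0) = 2
Tile 5: (2,0)->(1,1) = 2
Tile 3: (2,1)->(0,2) = 3
Tile 7: (2,2)->(2,0) = 2
Sum: 1 + 2 + 3 + 1 + 2 + 2 + 3 + 2 = 16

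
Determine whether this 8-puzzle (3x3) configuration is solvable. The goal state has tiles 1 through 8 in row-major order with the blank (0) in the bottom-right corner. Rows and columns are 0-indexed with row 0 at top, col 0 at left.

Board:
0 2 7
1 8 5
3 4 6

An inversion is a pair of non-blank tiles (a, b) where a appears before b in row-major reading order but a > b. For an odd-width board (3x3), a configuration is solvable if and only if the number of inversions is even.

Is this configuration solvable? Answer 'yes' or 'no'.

Answer: yes

Derivation:
Inversions (pairs i<j in row-major order where tile[i] > tile[j] > 0): 12
12 is even, so the puzzle is solvable.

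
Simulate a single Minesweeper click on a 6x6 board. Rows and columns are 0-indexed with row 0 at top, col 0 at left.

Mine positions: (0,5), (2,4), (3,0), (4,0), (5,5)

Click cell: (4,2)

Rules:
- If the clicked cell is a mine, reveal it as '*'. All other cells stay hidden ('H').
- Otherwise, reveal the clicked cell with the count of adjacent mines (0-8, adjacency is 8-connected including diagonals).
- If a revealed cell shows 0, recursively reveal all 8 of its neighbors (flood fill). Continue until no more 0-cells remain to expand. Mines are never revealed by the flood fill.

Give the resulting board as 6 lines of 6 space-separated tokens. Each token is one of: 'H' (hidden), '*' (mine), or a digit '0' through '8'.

0 0 0 0 1 H
0 0 0 1 2 H
1 1 0 1 H H
H 2 0 1 1 H
H 2 0 0 1 H
H 1 0 0 1 H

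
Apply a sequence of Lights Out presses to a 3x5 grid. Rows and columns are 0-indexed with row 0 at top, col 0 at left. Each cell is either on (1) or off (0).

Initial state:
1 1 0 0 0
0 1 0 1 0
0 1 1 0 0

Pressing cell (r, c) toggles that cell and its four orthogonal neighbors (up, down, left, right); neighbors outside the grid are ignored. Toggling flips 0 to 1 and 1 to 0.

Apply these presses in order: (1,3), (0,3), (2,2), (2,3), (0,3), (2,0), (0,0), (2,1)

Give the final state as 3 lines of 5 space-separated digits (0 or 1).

Answer: 0 0 0 1 0
0 0 0 1 1
0 0 0 1 1

Derivation:
After press 1 at (1,3):
1 1 0 1 0
0 1 1 0 1
0 1 1 1 0

After press 2 at (0,3):
1 1 1 0 1
0 1 1 1 1
0 1 1 1 0

After press 3 at (2,2):
1 1 1 0 1
0 1 0 1 1
0 0 0 0 0

After press 4 at (2,3):
1 1 1 0 1
0 1 0 0 1
0 0 1 1 1

After press 5 at (0,3):
1 1 0 1 0
0 1 0 1 1
0 0 1 1 1

After press 6 at (2,0):
1 1 0 1 0
1 1 0 1 1
1 1 1 1 1

After press 7 at (0,0):
0 0 0 1 0
0 1 0 1 1
1 1 1 1 1

After press 8 at (2,1):
0 0 0 1 0
0 0 0 1 1
0 0 0 1 1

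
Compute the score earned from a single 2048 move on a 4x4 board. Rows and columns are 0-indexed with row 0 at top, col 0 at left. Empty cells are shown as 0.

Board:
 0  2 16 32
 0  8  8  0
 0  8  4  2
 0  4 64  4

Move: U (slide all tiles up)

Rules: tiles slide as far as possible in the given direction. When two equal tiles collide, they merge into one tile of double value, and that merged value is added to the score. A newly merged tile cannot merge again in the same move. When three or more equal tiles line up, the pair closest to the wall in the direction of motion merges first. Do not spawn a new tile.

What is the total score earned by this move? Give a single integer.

Answer: 16

Derivation:
Slide up:
col 0: [0, 0, 0, 0] -> [0, 0, 0, 0]  score +0 (running 0)
col 1: [2, 8, 8, 4] -> [2, 16, 4, 0]  score +16 (running 16)
col 2: [16, 8, 4, 64] -> [16, 8, 4, 64]  score +0 (running 16)
col 3: [32, 0, 2, 4] -> [32, 2, 4, 0]  score +0 (running 16)
Board after move:
 0  2 16 32
 0 16  8  2
 0  4  4  4
 0  0 64  0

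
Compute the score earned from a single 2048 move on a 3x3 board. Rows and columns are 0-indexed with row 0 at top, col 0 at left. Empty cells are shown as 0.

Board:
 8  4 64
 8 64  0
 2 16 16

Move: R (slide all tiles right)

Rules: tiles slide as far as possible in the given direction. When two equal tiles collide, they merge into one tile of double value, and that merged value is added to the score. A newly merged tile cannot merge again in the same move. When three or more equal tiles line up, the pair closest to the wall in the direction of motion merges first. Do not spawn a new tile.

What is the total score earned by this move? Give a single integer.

Answer: 32

Derivation:
Slide right:
row 0: [8, 4, 64] -> [8, 4, 64]  score +0 (running 0)
row 1: [8, 64, 0] -> [0, 8, 64]  score +0 (running 0)
row 2: [2, 16, 16] -> [0, 2, 32]  score +32 (running 32)
Board after move:
 8  4 64
 0  8 64
 0  2 32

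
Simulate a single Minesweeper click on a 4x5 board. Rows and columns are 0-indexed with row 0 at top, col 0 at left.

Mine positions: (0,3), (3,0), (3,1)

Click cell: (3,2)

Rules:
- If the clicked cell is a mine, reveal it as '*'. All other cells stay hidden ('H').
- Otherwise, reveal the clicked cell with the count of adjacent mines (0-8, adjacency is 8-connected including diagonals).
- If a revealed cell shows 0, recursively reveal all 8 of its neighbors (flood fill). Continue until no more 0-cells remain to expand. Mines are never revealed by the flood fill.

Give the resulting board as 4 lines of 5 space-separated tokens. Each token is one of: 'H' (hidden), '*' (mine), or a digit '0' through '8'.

H H H H H
H H H H H
H H H H H
H H 1 H H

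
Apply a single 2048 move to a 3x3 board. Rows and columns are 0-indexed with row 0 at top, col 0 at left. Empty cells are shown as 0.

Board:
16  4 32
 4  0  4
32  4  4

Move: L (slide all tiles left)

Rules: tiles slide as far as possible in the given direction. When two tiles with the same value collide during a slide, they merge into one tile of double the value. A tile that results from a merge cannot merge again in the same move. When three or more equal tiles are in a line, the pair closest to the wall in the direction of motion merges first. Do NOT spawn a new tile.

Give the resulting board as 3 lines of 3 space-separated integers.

Slide left:
row 0: [16, 4, 32] -> [16, 4, 32]
row 1: [4, 0, 4] -> [8, 0, 0]
row 2: [32, 4, 4] -> [32, 8, 0]

Answer: 16  4 32
 8  0  0
32  8  0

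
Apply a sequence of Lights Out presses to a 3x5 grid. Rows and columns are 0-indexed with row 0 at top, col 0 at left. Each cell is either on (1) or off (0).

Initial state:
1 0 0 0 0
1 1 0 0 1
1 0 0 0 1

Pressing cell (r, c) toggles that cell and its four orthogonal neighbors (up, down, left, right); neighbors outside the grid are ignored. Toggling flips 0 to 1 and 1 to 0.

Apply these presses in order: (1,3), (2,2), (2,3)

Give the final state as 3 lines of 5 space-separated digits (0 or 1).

Answer: 1 0 0 1 0
1 1 0 0 0
1 1 0 1 0

Derivation:
After press 1 at (1,3):
1 0 0 1 0
1 1 1 1 0
1 0 0 1 1

After press 2 at (2,2):
1 0 0 1 0
1 1 0 1 0
1 1 1 0 1

After press 3 at (2,3):
1 0 0 1 0
1 1 0 0 0
1 1 0 1 0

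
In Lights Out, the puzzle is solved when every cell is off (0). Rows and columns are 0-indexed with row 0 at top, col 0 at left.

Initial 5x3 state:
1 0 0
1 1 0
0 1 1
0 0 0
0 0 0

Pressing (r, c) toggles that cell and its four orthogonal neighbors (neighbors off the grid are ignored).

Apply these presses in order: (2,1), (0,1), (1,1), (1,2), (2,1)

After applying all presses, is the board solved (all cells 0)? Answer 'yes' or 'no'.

Answer: yes

Derivation:
After press 1 at (2,1):
1 0 0
1 0 0
1 0 0
0 1 0
0 0 0

After press 2 at (0,1):
0 1 1
1 1 0
1 0 0
0 1 0
0 0 0

After press 3 at (1,1):
0 0 1
0 0 1
1 1 0
0 1 0
0 0 0

After press 4 at (1,2):
0 0 0
0 1 0
1 1 1
0 1 0
0 0 0

After press 5 at (2,1):
0 0 0
0 0 0
0 0 0
0 0 0
0 0 0

Lights still on: 0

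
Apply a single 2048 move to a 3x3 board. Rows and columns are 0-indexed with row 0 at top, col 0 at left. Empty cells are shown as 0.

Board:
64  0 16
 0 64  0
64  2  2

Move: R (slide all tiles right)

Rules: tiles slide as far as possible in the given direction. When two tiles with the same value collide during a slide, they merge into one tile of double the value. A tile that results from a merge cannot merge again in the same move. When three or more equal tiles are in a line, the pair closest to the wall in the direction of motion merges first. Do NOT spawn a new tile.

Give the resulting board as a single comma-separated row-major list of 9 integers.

Answer: 0, 64, 16, 0, 0, 64, 0, 64, 4

Derivation:
Slide right:
row 0: [64, 0, 16] -> [0, 64, 16]
row 1: [0, 64, 0] -> [0, 0, 64]
row 2: [64, 2, 2] -> [0, 64, 4]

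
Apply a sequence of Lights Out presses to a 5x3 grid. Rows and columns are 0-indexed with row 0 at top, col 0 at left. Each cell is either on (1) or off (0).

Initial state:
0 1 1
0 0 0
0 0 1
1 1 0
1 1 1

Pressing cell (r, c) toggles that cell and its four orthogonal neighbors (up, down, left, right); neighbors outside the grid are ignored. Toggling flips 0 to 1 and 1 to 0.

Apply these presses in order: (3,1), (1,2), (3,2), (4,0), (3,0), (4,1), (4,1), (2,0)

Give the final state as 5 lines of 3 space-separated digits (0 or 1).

After press 1 at (3,1):
0 1 1
0 0 0
0 1 1
0 0 1
1 0 1

After press 2 at (1,2):
0 1 0
0 1 1
0 1 0
0 0 1
1 0 1

After press 3 at (3,2):
0 1 0
0 1 1
0 1 1
0 1 0
1 0 0

After press 4 at (4,0):
0 1 0
0 1 1
0 1 1
1 1 0
0 1 0

After press 5 at (3,0):
0 1 0
0 1 1
1 1 1
0 0 0
1 1 0

After press 6 at (4,1):
0 1 0
0 1 1
1 1 1
0 1 0
0 0 1

After press 7 at (4,1):
0 1 0
0 1 1
1 1 1
0 0 0
1 1 0

After press 8 at (2,0):
0 1 0
1 1 1
0 0 1
1 0 0
1 1 0

Answer: 0 1 0
1 1 1
0 0 1
1 0 0
1 1 0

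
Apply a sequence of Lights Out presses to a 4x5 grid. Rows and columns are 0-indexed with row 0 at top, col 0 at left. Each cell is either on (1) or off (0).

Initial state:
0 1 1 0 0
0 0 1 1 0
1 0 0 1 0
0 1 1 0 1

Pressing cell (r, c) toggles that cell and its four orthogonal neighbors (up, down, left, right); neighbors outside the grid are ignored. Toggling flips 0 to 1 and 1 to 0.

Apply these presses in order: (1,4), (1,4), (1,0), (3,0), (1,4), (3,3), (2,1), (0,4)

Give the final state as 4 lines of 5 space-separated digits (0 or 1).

After press 1 at (1,4):
0 1 1 0 1
0 0 1 0 1
1 0 0 1 1
0 1 1 0 1

After press 2 at (1,4):
0 1 1 0 0
0 0 1 1 0
1 0 0 1 0
0 1 1 0 1

After press 3 at (1,0):
1 1 1 0 0
1 1 1 1 0
0 0 0 1 0
0 1 1 0 1

After press 4 at (3,0):
1 1 1 0 0
1 1 1 1 0
1 0 0 1 0
1 0 1 0 1

After press 5 at (1,4):
1 1 1 0 1
1 1 1 0 1
1 0 0 1 1
1 0 1 0 1

After press 6 at (3,3):
1 1 1 0 1
1 1 1 0 1
1 0 0 0 1
1 0 0 1 0

After press 7 at (2,1):
1 1 1 0 1
1 0 1 0 1
0 1 1 0 1
1 1 0 1 0

After press 8 at (0,4):
1 1 1 1 0
1 0 1 0 0
0 1 1 0 1
1 1 0 1 0

Answer: 1 1 1 1 0
1 0 1 0 0
0 1 1 0 1
1 1 0 1 0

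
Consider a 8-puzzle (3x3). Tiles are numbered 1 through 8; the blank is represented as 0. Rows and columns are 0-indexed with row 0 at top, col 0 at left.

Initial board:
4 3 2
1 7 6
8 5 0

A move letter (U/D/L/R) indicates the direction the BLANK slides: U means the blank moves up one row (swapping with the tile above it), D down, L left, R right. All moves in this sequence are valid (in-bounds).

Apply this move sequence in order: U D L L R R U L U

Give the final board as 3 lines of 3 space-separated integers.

Answer: 4 0 2
1 3 7
8 5 6

Derivation:
After move 1 (U):
4 3 2
1 7 0
8 5 6

After move 2 (D):
4 3 2
1 7 6
8 5 0

After move 3 (L):
4 3 2
1 7 6
8 0 5

After move 4 (L):
4 3 2
1 7 6
0 8 5

After move 5 (R):
4 3 2
1 7 6
8 0 5

After move 6 (R):
4 3 2
1 7 6
8 5 0

After move 7 (U):
4 3 2
1 7 0
8 5 6

After move 8 (L):
4 3 2
1 0 7
8 5 6

After move 9 (U):
4 0 2
1 3 7
8 5 6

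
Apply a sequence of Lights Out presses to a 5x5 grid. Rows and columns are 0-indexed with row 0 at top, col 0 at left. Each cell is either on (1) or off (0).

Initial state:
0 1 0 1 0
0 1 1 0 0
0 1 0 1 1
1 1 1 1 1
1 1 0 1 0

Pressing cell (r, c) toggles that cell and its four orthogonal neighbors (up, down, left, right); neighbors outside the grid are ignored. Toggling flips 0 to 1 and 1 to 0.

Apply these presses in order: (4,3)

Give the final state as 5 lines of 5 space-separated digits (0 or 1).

After press 1 at (4,3):
0 1 0 1 0
0 1 1 0 0
0 1 0 1 1
1 1 1 0 1
1 1 1 0 1

Answer: 0 1 0 1 0
0 1 1 0 0
0 1 0 1 1
1 1 1 0 1
1 1 1 0 1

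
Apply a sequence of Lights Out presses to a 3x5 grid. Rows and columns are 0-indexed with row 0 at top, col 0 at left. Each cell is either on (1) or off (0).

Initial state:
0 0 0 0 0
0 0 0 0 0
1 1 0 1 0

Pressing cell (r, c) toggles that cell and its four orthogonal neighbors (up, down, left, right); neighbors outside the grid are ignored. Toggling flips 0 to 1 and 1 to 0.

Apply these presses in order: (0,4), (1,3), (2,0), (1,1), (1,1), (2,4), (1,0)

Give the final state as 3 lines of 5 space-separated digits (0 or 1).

After press 1 at (0,4):
0 0 0 1 1
0 0 0 0 1
1 1 0 1 0

After press 2 at (1,3):
0 0 0 0 1
0 0 1 1 0
1 1 0 0 0

After press 3 at (2,0):
0 0 0 0 1
1 0 1 1 0
0 0 0 0 0

After press 4 at (1,1):
0 1 0 0 1
0 1 0 1 0
0 1 0 0 0

After press 5 at (1,1):
0 0 0 0 1
1 0 1 1 0
0 0 0 0 0

After press 6 at (2,4):
0 0 0 0 1
1 0 1 1 1
0 0 0 1 1

After press 7 at (1,0):
1 0 0 0 1
0 1 1 1 1
1 0 0 1 1

Answer: 1 0 0 0 1
0 1 1 1 1
1 0 0 1 1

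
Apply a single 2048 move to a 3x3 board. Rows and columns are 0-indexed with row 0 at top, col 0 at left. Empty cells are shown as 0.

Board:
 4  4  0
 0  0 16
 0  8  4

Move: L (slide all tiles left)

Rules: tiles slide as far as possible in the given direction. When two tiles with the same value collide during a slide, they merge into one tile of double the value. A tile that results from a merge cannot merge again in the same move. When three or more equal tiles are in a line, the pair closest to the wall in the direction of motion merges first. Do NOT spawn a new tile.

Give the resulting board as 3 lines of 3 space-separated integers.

Answer:  8  0  0
16  0  0
 8  4  0

Derivation:
Slide left:
row 0: [4, 4, 0] -> [8, 0, 0]
row 1: [0, 0, 16] -> [16, 0, 0]
row 2: [0, 8, 4] -> [8, 4, 0]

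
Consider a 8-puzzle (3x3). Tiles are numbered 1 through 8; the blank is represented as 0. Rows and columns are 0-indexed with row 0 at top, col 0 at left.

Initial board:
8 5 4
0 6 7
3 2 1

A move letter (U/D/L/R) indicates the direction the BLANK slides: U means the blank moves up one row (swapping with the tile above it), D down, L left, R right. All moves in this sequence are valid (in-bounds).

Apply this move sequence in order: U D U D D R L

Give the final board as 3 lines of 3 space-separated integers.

After move 1 (U):
0 5 4
8 6 7
3 2 1

After move 2 (D):
8 5 4
0 6 7
3 2 1

After move 3 (U):
0 5 4
8 6 7
3 2 1

After move 4 (D):
8 5 4
0 6 7
3 2 1

After move 5 (D):
8 5 4
3 6 7
0 2 1

After move 6 (R):
8 5 4
3 6 7
2 0 1

After move 7 (L):
8 5 4
3 6 7
0 2 1

Answer: 8 5 4
3 6 7
0 2 1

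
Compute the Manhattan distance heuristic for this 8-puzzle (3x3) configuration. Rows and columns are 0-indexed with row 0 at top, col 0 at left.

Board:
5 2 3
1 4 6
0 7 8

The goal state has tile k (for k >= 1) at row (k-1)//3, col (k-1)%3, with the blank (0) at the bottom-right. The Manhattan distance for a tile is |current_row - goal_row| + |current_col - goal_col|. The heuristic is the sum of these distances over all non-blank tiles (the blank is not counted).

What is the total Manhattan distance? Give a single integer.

Tile 5: (0,0)->(1,1) = 2
Tile 2: (0,1)->(0,1) = 0
Tile 3: (0,2)->(0,2) = 0
Tile 1: (1,0)->(0,0) = 1
Tile 4: (1,1)->(1,0) = 1
Tile 6: (1,2)->(1,2) = 0
Tile 7: (2,1)->(2,0) = 1
Tile 8: (2,2)->(2,1) = 1
Sum: 2 + 0 + 0 + 1 + 1 + 0 + 1 + 1 = 6

Answer: 6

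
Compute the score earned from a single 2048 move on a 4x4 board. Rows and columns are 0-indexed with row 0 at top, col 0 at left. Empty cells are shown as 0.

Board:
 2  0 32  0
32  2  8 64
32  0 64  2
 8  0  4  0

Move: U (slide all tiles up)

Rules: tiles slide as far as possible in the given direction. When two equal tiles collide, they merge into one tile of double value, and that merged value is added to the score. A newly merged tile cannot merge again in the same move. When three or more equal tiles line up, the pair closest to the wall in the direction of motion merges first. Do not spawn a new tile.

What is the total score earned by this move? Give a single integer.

Answer: 64

Derivation:
Slide up:
col 0: [2, 32, 32, 8] -> [2, 64, 8, 0]  score +64 (running 64)
col 1: [0, 2, 0, 0] -> [2, 0, 0, 0]  score +0 (running 64)
col 2: [32, 8, 64, 4] -> [32, 8, 64, 4]  score +0 (running 64)
col 3: [0, 64, 2, 0] -> [64, 2, 0, 0]  score +0 (running 64)
Board after move:
 2  2 32 64
64  0  8  2
 8  0 64  0
 0  0  4  0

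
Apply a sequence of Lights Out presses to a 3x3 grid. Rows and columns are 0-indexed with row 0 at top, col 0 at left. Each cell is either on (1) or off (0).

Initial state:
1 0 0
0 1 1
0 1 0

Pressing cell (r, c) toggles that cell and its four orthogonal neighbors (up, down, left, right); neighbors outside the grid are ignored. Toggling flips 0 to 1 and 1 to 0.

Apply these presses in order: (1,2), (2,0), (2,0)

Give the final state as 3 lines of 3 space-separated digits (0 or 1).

After press 1 at (1,2):
1 0 1
0 0 0
0 1 1

After press 2 at (2,0):
1 0 1
1 0 0
1 0 1

After press 3 at (2,0):
1 0 1
0 0 0
0 1 1

Answer: 1 0 1
0 0 0
0 1 1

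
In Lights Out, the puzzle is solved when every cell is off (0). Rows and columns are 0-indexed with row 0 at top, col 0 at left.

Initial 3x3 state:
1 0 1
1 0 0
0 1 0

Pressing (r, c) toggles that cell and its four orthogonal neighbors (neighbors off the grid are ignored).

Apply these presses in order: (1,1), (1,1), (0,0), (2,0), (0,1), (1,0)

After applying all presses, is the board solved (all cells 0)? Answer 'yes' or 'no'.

After press 1 at (1,1):
1 1 1
0 1 1
0 0 0

After press 2 at (1,1):
1 0 1
1 0 0
0 1 0

After press 3 at (0,0):
0 1 1
0 0 0
0 1 0

After press 4 at (2,0):
0 1 1
1 0 0
1 0 0

After press 5 at (0,1):
1 0 0
1 1 0
1 0 0

After press 6 at (1,0):
0 0 0
0 0 0
0 0 0

Lights still on: 0

Answer: yes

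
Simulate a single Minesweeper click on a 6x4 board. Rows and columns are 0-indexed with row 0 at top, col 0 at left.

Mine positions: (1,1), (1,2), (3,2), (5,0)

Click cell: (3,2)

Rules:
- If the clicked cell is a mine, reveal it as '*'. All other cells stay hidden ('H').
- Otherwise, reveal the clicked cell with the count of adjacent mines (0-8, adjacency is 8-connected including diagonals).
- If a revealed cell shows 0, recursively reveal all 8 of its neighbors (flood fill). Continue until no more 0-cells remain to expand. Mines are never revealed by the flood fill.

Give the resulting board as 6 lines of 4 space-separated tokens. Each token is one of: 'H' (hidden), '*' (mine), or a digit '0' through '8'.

H H H H
H H H H
H H H H
H H * H
H H H H
H H H H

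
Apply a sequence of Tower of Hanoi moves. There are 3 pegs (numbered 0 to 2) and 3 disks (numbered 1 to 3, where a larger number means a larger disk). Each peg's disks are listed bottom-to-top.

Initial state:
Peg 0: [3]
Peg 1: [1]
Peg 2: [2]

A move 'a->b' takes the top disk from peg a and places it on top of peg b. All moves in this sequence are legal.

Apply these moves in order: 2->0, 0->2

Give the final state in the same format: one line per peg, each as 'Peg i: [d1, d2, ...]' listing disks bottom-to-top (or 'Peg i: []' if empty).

After move 1 (2->0):
Peg 0: [3, 2]
Peg 1: [1]
Peg 2: []

After move 2 (0->2):
Peg 0: [3]
Peg 1: [1]
Peg 2: [2]

Answer: Peg 0: [3]
Peg 1: [1]
Peg 2: [2]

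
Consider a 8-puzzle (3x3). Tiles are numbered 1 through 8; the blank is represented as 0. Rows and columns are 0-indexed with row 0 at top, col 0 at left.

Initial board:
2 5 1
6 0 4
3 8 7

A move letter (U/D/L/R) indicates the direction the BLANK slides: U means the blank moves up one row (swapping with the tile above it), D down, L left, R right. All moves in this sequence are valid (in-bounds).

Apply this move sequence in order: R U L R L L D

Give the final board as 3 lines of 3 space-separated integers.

Answer: 6 2 5
0 4 1
3 8 7

Derivation:
After move 1 (R):
2 5 1
6 4 0
3 8 7

After move 2 (U):
2 5 0
6 4 1
3 8 7

After move 3 (L):
2 0 5
6 4 1
3 8 7

After move 4 (R):
2 5 0
6 4 1
3 8 7

After move 5 (L):
2 0 5
6 4 1
3 8 7

After move 6 (L):
0 2 5
6 4 1
3 8 7

After move 7 (D):
6 2 5
0 4 1
3 8 7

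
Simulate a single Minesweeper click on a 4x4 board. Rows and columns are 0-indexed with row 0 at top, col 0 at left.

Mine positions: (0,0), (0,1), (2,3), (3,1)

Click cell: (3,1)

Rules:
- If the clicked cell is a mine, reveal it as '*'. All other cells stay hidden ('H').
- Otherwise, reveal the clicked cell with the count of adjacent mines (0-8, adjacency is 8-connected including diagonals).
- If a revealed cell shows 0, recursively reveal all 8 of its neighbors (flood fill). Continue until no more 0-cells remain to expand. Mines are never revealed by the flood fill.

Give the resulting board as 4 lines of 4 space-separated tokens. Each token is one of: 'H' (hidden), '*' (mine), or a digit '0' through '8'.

H H H H
H H H H
H H H H
H * H H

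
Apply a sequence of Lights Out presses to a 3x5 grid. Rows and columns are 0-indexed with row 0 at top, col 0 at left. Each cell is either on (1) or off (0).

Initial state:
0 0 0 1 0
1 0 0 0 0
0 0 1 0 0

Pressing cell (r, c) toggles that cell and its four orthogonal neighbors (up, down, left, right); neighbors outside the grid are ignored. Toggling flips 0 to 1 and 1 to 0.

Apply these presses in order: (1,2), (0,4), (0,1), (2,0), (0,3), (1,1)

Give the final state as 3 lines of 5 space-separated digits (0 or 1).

Answer: 1 0 1 1 0
1 1 0 0 1
1 0 0 0 0

Derivation:
After press 1 at (1,2):
0 0 1 1 0
1 1 1 1 0
0 0 0 0 0

After press 2 at (0,4):
0 0 1 0 1
1 1 1 1 1
0 0 0 0 0

After press 3 at (0,1):
1 1 0 0 1
1 0 1 1 1
0 0 0 0 0

After press 4 at (2,0):
1 1 0 0 1
0 0 1 1 1
1 1 0 0 0

After press 5 at (0,3):
1 1 1 1 0
0 0 1 0 1
1 1 0 0 0

After press 6 at (1,1):
1 0 1 1 0
1 1 0 0 1
1 0 0 0 0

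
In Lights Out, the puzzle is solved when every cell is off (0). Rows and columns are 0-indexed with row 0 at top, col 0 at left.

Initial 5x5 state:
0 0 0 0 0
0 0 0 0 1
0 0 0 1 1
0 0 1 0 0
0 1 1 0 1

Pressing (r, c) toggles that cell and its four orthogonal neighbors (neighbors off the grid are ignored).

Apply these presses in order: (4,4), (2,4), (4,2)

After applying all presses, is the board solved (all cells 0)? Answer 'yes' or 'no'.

Answer: yes

Derivation:
After press 1 at (4,4):
0 0 0 0 0
0 0 0 0 1
0 0 0 1 1
0 0 1 0 1
0 1 1 1 0

After press 2 at (2,4):
0 0 0 0 0
0 0 0 0 0
0 0 0 0 0
0 0 1 0 0
0 1 1 1 0

After press 3 at (4,2):
0 0 0 0 0
0 0 0 0 0
0 0 0 0 0
0 0 0 0 0
0 0 0 0 0

Lights still on: 0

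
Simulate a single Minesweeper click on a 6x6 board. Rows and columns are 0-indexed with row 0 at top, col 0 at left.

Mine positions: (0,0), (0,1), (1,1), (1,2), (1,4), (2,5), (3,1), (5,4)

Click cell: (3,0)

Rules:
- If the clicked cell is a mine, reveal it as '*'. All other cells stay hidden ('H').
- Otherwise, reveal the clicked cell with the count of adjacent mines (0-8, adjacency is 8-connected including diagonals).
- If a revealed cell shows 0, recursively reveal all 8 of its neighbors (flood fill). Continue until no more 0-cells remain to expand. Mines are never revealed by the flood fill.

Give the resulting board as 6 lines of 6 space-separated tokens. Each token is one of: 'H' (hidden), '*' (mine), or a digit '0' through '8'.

H H H H H H
H H H H H H
H H H H H H
1 H H H H H
H H H H H H
H H H H H H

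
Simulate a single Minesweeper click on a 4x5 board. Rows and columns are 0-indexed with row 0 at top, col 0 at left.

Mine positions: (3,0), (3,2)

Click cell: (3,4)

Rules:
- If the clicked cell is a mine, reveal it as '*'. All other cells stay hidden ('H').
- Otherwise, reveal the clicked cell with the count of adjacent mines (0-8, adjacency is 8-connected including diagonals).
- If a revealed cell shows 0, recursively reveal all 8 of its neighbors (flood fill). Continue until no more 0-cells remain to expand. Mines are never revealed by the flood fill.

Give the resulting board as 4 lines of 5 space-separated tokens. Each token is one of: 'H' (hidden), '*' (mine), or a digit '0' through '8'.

0 0 0 0 0
0 0 0 0 0
1 2 1 1 0
H H H 1 0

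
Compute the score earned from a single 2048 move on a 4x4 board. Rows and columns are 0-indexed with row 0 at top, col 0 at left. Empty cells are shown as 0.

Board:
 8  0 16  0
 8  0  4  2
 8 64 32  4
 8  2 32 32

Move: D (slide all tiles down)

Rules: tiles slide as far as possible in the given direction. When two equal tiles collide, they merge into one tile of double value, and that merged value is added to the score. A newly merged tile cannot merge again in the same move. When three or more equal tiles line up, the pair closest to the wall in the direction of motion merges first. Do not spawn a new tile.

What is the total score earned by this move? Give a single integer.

Answer: 96

Derivation:
Slide down:
col 0: [8, 8, 8, 8] -> [0, 0, 16, 16]  score +32 (running 32)
col 1: [0, 0, 64, 2] -> [0, 0, 64, 2]  score +0 (running 32)
col 2: [16, 4, 32, 32] -> [0, 16, 4, 64]  score +64 (running 96)
col 3: [0, 2, 4, 32] -> [0, 2, 4, 32]  score +0 (running 96)
Board after move:
 0  0  0  0
 0  0 16  2
16 64  4  4
16  2 64 32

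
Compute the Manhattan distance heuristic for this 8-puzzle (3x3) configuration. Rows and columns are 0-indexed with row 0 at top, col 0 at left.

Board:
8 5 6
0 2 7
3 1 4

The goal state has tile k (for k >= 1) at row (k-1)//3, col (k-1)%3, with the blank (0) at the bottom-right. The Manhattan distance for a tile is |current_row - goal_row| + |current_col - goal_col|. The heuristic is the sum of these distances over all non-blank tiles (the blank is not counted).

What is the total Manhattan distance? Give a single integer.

Tile 8: (0,0)->(2,1) = 3
Tile 5: (0,1)->(1,1) = 1
Tile 6: (0,2)->(1,2) = 1
Tile 2: (1,1)->(0,1) = 1
Tile 7: (1,2)->(2,0) = 3
Tile 3: (2,0)->(0,2) = 4
Tile 1: (2,1)->(0,0) = 3
Tile 4: (2,2)->(1,0) = 3
Sum: 3 + 1 + 1 + 1 + 3 + 4 + 3 + 3 = 19

Answer: 19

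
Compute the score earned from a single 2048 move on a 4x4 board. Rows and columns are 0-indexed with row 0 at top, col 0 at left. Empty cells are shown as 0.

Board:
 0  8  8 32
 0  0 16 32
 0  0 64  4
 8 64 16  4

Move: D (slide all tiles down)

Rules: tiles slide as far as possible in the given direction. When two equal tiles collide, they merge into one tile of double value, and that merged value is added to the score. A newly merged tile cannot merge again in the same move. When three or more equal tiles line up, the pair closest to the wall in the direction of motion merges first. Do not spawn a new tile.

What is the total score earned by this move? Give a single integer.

Slide down:
col 0: [0, 0, 0, 8] -> [0, 0, 0, 8]  score +0 (running 0)
col 1: [8, 0, 0, 64] -> [0, 0, 8, 64]  score +0 (running 0)
col 2: [8, 16, 64, 16] -> [8, 16, 64, 16]  score +0 (running 0)
col 3: [32, 32, 4, 4] -> [0, 0, 64, 8]  score +72 (running 72)
Board after move:
 0  0  8  0
 0  0 16  0
 0  8 64 64
 8 64 16  8

Answer: 72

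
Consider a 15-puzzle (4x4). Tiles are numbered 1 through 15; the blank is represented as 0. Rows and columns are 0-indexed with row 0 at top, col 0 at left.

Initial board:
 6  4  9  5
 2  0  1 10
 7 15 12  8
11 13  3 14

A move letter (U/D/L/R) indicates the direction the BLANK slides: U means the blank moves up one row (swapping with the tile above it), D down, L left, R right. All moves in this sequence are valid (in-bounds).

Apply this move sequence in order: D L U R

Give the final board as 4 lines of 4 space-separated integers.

After move 1 (D):
 6  4  9  5
 2 15  1 10
 7  0 12  8
11 13  3 14

After move 2 (L):
 6  4  9  5
 2 15  1 10
 0  7 12  8
11 13  3 14

After move 3 (U):
 6  4  9  5
 0 15  1 10
 2  7 12  8
11 13  3 14

After move 4 (R):
 6  4  9  5
15  0  1 10
 2  7 12  8
11 13  3 14

Answer:  6  4  9  5
15  0  1 10
 2  7 12  8
11 13  3 14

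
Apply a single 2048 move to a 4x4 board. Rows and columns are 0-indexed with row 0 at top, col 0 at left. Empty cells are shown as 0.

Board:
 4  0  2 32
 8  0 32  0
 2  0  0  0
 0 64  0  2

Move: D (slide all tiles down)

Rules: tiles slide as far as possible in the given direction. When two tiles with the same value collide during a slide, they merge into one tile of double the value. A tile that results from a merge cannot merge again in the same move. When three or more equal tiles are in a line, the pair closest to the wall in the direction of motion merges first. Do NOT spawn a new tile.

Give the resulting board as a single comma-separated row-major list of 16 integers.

Answer: 0, 0, 0, 0, 4, 0, 0, 0, 8, 0, 2, 32, 2, 64, 32, 2

Derivation:
Slide down:
col 0: [4, 8, 2, 0] -> [0, 4, 8, 2]
col 1: [0, 0, 0, 64] -> [0, 0, 0, 64]
col 2: [2, 32, 0, 0] -> [0, 0, 2, 32]
col 3: [32, 0, 0, 2] -> [0, 0, 32, 2]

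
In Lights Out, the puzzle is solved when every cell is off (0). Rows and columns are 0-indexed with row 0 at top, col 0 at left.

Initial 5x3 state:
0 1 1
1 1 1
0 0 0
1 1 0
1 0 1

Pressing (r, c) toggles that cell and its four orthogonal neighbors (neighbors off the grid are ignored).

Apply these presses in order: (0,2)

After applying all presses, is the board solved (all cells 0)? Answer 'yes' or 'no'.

After press 1 at (0,2):
0 0 0
1 1 0
0 0 0
1 1 0
1 0 1

Lights still on: 6

Answer: no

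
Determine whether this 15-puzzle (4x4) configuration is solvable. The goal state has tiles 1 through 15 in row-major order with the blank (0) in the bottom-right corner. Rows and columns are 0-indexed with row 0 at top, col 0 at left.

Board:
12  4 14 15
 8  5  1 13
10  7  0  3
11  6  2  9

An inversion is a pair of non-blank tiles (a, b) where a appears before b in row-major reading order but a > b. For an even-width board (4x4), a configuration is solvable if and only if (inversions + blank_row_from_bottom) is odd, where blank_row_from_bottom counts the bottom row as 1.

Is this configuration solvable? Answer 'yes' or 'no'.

Inversions: 65
Blank is in row 2 (0-indexed from top), which is row 2 counting from the bottom (bottom = 1).
65 + 2 = 67, which is odd, so the puzzle is solvable.

Answer: yes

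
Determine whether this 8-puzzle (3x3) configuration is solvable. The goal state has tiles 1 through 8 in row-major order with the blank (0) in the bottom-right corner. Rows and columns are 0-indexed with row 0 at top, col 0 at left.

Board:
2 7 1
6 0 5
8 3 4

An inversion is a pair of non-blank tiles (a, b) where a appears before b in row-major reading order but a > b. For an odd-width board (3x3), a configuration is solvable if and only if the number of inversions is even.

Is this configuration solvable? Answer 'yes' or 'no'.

Answer: no

Derivation:
Inversions (pairs i<j in row-major order where tile[i] > tile[j] > 0): 13
13 is odd, so the puzzle is not solvable.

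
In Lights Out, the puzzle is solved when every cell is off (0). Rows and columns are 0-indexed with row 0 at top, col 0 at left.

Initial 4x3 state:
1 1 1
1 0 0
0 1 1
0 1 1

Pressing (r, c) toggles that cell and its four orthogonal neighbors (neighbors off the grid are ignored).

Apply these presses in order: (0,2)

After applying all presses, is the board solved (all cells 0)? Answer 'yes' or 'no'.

Answer: no

Derivation:
After press 1 at (0,2):
1 0 0
1 0 1
0 1 1
0 1 1

Lights still on: 7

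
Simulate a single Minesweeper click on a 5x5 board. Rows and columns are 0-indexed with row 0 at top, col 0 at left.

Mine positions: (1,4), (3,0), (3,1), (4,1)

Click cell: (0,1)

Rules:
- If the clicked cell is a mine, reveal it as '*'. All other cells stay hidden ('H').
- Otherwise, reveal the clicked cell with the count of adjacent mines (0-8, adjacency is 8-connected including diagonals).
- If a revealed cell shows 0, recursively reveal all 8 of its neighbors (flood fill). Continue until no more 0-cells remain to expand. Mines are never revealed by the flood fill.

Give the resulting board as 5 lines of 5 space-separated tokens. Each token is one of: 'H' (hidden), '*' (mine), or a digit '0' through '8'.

0 0 0 1 H
0 0 0 1 H
2 2 1 1 H
H H H H H
H H H H H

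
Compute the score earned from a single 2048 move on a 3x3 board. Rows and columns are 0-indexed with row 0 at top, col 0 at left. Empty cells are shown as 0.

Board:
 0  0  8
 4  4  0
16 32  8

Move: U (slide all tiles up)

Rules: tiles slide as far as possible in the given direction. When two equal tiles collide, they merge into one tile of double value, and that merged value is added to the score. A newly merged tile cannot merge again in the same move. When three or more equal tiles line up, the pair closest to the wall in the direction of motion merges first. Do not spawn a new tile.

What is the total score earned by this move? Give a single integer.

Slide up:
col 0: [0, 4, 16] -> [4, 16, 0]  score +0 (running 0)
col 1: [0, 4, 32] -> [4, 32, 0]  score +0 (running 0)
col 2: [8, 0, 8] -> [16, 0, 0]  score +16 (running 16)
Board after move:
 4  4 16
16 32  0
 0  0  0

Answer: 16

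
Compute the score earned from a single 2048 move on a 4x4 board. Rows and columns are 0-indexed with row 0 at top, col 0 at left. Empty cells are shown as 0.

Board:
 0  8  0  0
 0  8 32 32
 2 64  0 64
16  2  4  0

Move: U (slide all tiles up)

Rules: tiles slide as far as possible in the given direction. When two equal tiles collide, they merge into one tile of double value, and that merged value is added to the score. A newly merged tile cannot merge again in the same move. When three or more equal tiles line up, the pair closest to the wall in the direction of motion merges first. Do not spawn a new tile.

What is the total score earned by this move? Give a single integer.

Answer: 16

Derivation:
Slide up:
col 0: [0, 0, 2, 16] -> [2, 16, 0, 0]  score +0 (running 0)
col 1: [8, 8, 64, 2] -> [16, 64, 2, 0]  score +16 (running 16)
col 2: [0, 32, 0, 4] -> [32, 4, 0, 0]  score +0 (running 16)
col 3: [0, 32, 64, 0] -> [32, 64, 0, 0]  score +0 (running 16)
Board after move:
 2 16 32 32
16 64  4 64
 0  2  0  0
 0  0  0  0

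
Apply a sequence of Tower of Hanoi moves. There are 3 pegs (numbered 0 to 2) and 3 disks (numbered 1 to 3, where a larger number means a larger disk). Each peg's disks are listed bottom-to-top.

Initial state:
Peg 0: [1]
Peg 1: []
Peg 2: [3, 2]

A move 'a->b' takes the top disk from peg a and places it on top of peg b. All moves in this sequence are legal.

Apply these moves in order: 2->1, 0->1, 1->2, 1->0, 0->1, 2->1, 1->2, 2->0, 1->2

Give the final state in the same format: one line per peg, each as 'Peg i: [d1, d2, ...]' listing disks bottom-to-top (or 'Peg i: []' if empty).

Answer: Peg 0: [1]
Peg 1: []
Peg 2: [3, 2]

Derivation:
After move 1 (2->1):
Peg 0: [1]
Peg 1: [2]
Peg 2: [3]

After move 2 (0->1):
Peg 0: []
Peg 1: [2, 1]
Peg 2: [3]

After move 3 (1->2):
Peg 0: []
Peg 1: [2]
Peg 2: [3, 1]

After move 4 (1->0):
Peg 0: [2]
Peg 1: []
Peg 2: [3, 1]

After move 5 (0->1):
Peg 0: []
Peg 1: [2]
Peg 2: [3, 1]

After move 6 (2->1):
Peg 0: []
Peg 1: [2, 1]
Peg 2: [3]

After move 7 (1->2):
Peg 0: []
Peg 1: [2]
Peg 2: [3, 1]

After move 8 (2->0):
Peg 0: [1]
Peg 1: [2]
Peg 2: [3]

After move 9 (1->2):
Peg 0: [1]
Peg 1: []
Peg 2: [3, 2]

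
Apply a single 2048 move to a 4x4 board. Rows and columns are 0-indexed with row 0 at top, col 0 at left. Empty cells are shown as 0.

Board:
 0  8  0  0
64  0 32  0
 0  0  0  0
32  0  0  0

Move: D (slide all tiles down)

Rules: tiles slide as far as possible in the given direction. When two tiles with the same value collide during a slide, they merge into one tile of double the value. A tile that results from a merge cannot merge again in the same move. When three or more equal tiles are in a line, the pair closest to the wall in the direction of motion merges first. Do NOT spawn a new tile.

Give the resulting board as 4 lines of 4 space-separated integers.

Slide down:
col 0: [0, 64, 0, 32] -> [0, 0, 64, 32]
col 1: [8, 0, 0, 0] -> [0, 0, 0, 8]
col 2: [0, 32, 0, 0] -> [0, 0, 0, 32]
col 3: [0, 0, 0, 0] -> [0, 0, 0, 0]

Answer:  0  0  0  0
 0  0  0  0
64  0  0  0
32  8 32  0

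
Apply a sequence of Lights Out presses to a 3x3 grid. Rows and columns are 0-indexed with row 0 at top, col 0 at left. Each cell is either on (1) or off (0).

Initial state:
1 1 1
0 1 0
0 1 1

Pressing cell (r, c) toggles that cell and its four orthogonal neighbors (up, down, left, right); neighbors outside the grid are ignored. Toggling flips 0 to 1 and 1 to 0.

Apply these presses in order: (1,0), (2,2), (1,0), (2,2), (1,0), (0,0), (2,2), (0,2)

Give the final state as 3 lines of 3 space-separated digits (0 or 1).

Answer: 1 1 0
0 0 0
1 0 0

Derivation:
After press 1 at (1,0):
0 1 1
1 0 0
1 1 1

After press 2 at (2,2):
0 1 1
1 0 1
1 0 0

After press 3 at (1,0):
1 1 1
0 1 1
0 0 0

After press 4 at (2,2):
1 1 1
0 1 0
0 1 1

After press 5 at (1,0):
0 1 1
1 0 0
1 1 1

After press 6 at (0,0):
1 0 1
0 0 0
1 1 1

After press 7 at (2,2):
1 0 1
0 0 1
1 0 0

After press 8 at (0,2):
1 1 0
0 0 0
1 0 0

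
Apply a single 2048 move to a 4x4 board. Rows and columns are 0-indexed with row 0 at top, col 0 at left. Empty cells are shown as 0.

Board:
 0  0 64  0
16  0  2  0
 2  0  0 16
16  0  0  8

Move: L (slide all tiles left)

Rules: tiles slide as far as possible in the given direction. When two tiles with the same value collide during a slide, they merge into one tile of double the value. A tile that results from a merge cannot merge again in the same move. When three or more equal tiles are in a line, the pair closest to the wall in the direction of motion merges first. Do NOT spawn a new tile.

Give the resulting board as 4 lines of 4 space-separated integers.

Slide left:
row 0: [0, 0, 64, 0] -> [64, 0, 0, 0]
row 1: [16, 0, 2, 0] -> [16, 2, 0, 0]
row 2: [2, 0, 0, 16] -> [2, 16, 0, 0]
row 3: [16, 0, 0, 8] -> [16, 8, 0, 0]

Answer: 64  0  0  0
16  2  0  0
 2 16  0  0
16  8  0  0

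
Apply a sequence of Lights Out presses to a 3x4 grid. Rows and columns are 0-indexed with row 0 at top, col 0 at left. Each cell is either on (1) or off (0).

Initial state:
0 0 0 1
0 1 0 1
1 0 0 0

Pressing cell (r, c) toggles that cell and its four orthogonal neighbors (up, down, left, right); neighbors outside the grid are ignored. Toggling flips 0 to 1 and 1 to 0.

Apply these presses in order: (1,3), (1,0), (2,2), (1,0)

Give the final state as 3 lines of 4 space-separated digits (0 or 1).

After press 1 at (1,3):
0 0 0 0
0 1 1 0
1 0 0 1

After press 2 at (1,0):
1 0 0 0
1 0 1 0
0 0 0 1

After press 3 at (2,2):
1 0 0 0
1 0 0 0
0 1 1 0

After press 4 at (1,0):
0 0 0 0
0 1 0 0
1 1 1 0

Answer: 0 0 0 0
0 1 0 0
1 1 1 0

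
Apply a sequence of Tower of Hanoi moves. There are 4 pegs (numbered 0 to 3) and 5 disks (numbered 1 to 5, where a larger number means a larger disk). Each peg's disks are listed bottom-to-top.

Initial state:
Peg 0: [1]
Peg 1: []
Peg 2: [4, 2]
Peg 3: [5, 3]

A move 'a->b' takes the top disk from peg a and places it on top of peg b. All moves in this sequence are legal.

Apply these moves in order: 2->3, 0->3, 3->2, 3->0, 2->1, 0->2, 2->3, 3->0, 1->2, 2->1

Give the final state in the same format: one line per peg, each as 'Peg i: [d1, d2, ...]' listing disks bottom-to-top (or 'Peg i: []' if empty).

After move 1 (2->3):
Peg 0: [1]
Peg 1: []
Peg 2: [4]
Peg 3: [5, 3, 2]

After move 2 (0->3):
Peg 0: []
Peg 1: []
Peg 2: [4]
Peg 3: [5, 3, 2, 1]

After move 3 (3->2):
Peg 0: []
Peg 1: []
Peg 2: [4, 1]
Peg 3: [5, 3, 2]

After move 4 (3->0):
Peg 0: [2]
Peg 1: []
Peg 2: [4, 1]
Peg 3: [5, 3]

After move 5 (2->1):
Peg 0: [2]
Peg 1: [1]
Peg 2: [4]
Peg 3: [5, 3]

After move 6 (0->2):
Peg 0: []
Peg 1: [1]
Peg 2: [4, 2]
Peg 3: [5, 3]

After move 7 (2->3):
Peg 0: []
Peg 1: [1]
Peg 2: [4]
Peg 3: [5, 3, 2]

After move 8 (3->0):
Peg 0: [2]
Peg 1: [1]
Peg 2: [4]
Peg 3: [5, 3]

After move 9 (1->2):
Peg 0: [2]
Peg 1: []
Peg 2: [4, 1]
Peg 3: [5, 3]

After move 10 (2->1):
Peg 0: [2]
Peg 1: [1]
Peg 2: [4]
Peg 3: [5, 3]

Answer: Peg 0: [2]
Peg 1: [1]
Peg 2: [4]
Peg 3: [5, 3]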